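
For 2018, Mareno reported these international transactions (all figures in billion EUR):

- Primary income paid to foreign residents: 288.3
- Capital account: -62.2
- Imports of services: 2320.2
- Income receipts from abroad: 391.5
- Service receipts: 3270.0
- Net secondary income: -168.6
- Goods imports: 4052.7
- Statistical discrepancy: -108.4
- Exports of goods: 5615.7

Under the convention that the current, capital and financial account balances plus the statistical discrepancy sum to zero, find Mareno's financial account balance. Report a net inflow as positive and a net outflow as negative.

Goods balance = 5615.7 - 4052.7 = 1563.0
Services balance = 3270.0 - 2320.2 = 949.8
Trade balance (goods + services) = 1563.0 + 949.8 = 2512.8
Net primary income = 391.5 - 288.3 = 103.2
Net secondary income = -168.6
Current account = 2512.8 + 103.2 + (-168.6) = 2447.4
Financial account = -(2447.4 + (-62.2) + (-108.4)) = -2276.8

-2276.8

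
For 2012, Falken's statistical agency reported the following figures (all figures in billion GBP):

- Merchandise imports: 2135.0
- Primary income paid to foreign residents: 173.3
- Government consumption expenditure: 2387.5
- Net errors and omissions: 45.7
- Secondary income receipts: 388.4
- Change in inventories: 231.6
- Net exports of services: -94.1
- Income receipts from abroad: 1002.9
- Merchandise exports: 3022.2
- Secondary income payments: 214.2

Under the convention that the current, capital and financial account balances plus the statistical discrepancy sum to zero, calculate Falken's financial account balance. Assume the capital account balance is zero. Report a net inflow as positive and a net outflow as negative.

-1842.6

Goods balance = 3022.2 - 2135.0 = 887.2
Services balance = -94.1
Trade balance (goods + services) = 887.2 + (-94.1) = 793.1
Net primary income = 1002.9 - 173.3 = 829.6
Net secondary income = 388.4 - 214.2 = 174.2
Current account = 793.1 + 829.6 + 174.2 = 1796.9
Financial account = -(1796.9 + 45.7) = -1842.6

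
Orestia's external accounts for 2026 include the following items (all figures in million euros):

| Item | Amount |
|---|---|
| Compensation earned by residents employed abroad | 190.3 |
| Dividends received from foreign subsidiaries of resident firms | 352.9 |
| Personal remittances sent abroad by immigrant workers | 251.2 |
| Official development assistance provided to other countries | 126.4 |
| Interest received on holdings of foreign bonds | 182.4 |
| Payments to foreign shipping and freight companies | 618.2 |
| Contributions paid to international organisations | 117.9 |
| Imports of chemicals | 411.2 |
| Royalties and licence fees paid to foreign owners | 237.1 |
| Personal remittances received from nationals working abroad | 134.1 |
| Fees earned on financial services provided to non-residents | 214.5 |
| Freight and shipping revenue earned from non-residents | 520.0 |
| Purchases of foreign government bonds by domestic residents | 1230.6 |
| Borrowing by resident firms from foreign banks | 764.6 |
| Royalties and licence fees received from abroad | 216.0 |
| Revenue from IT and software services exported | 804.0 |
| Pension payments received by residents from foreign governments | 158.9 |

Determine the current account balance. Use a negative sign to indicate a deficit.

Goods: -411.2
Services: 804.0 + 214.5 + 520.0 - 237.1 - 618.2 + 216.0 = 899.2
Primary income: 190.3 + 182.4 + 352.9 = 725.6
Secondary income: -126.4 - 117.9 - 251.2 + 134.1 + 158.9 = -202.5
Current account = (-411.2) + 899.2 + 725.6 + (-202.5) = 1011.1
(Excluded from the current account — financial account: purchases of foreign government bonds by domestic residents 1230.6, borrowing by resident firms from foreign banks 764.6.)

1011.1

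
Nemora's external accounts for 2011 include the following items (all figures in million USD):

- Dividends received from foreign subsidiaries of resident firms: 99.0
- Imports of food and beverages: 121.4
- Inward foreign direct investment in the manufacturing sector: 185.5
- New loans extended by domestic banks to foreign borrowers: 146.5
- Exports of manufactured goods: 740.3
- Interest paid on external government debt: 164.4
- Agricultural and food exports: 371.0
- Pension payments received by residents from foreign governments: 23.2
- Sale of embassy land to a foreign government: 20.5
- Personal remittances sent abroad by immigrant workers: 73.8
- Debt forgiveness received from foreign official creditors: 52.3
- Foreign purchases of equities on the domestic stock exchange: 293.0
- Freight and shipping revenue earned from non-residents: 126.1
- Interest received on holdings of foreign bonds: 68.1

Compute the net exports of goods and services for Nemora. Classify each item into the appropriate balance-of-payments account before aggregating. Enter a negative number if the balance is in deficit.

1116.0

Goods: 371.0 - 121.4 + 740.3 = 989.9
Services: 126.1
Trade balance = 989.9 + 126.1 = 1116.0
(Excluded from the trade balance — primary income: dividends received from foreign subsidiaries of resident firms 99.0, interest paid on external government debt 164.4, interest received on holdings of foreign bonds 68.1; financial account: inward foreign direct investment in the manufacturing sector 185.5, new loans extended by domestic banks to foreign borrowers 146.5, foreign purchases of equities on the domestic stock exchange 293.0; secondary income: pension payments received by residents from foreign governments 23.2, personal remittances sent abroad by immigrant workers 73.8; capital account: sale of embassy land to a foreign government 20.5, debt forgiveness received from foreign official creditors 52.3.)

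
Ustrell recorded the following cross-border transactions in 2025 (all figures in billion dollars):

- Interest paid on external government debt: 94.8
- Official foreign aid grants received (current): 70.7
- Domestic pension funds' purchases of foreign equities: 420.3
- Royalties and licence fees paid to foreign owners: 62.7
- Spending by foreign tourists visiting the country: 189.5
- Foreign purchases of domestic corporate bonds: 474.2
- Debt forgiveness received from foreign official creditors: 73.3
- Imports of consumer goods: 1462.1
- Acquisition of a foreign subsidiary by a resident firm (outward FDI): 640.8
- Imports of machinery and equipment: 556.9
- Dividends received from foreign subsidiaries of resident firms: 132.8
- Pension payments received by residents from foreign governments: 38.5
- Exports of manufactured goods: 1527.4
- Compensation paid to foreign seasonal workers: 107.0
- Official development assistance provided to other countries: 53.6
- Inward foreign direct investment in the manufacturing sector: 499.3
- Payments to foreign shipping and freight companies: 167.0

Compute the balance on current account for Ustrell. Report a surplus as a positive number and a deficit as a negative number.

-545.2

Goods: -1462.1 - 556.9 + 1527.4 = -491.6
Services: -167.0 - 62.7 + 189.5 = -40.2
Primary income: 132.8 - 107.0 - 94.8 = -69.0
Secondary income: 38.5 + 70.7 - 53.6 = 55.6
Current account = (-491.6) + (-40.2) + (-69.0) + 55.6 = -545.2
(Excluded from the current account — financial account: domestic pension funds' purchases of foreign equities 420.3, foreign purchases of domestic corporate bonds 474.2, acquisition of a foreign subsidiary by a resident firm (outward FDI) 640.8, inward foreign direct investment in the manufacturing sector 499.3; capital account: debt forgiveness received from foreign official creditors 73.3.)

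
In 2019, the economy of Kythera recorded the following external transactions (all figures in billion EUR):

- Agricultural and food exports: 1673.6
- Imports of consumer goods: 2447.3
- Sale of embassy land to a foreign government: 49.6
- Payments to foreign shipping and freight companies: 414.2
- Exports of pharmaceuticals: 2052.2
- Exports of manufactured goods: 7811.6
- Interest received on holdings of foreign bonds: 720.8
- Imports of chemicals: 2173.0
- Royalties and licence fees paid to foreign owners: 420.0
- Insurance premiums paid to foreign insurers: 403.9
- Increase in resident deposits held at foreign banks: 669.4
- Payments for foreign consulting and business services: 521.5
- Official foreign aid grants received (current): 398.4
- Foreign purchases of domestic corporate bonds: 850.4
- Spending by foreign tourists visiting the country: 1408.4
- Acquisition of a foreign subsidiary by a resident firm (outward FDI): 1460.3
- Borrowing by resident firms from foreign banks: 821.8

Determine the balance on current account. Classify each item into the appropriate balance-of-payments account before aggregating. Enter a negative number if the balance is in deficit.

7685.1

Goods: -2173.0 + 7811.6 - 2447.3 + 1673.6 + 2052.2 = 6917.1
Services: -414.2 - 521.5 + 1408.4 - 403.9 - 420.0 = -351.2
Primary income: 720.8
Secondary income: 398.4
Current account = 6917.1 + (-351.2) + 720.8 + 398.4 = 7685.1
(Excluded from the current account — capital account: sale of embassy land to a foreign government 49.6; financial account: increase in resident deposits held at foreign banks 669.4, foreign purchases of domestic corporate bonds 850.4, acquisition of a foreign subsidiary by a resident firm (outward FDI) 1460.3, borrowing by resident firms from foreign banks 821.8.)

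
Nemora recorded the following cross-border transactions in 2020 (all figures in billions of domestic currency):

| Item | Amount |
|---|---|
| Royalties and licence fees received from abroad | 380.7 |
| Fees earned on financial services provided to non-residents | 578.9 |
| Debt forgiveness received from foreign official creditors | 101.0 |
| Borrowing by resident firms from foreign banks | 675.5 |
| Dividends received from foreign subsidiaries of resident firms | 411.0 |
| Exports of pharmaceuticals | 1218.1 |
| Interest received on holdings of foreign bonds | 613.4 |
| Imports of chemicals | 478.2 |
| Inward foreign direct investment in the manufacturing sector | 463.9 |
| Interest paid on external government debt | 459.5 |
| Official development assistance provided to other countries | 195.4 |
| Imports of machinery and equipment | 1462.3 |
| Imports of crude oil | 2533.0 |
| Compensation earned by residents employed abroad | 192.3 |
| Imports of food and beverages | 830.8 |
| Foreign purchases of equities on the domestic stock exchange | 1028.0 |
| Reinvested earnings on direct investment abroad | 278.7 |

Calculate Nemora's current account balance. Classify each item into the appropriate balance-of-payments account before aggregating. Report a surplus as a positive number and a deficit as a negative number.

Goods: -478.2 - 2533.0 - 830.8 + 1218.1 - 1462.3 = -4086.2
Services: 380.7 + 578.9 = 959.6
Primary income: -459.5 + 613.4 + 192.3 + 278.7 + 411.0 = 1035.9
Secondary income: -195.4
Current account = (-4086.2) + 959.6 + 1035.9 + (-195.4) = -2286.1
(Excluded from the current account — capital account: debt forgiveness received from foreign official creditors 101.0; financial account: borrowing by resident firms from foreign banks 675.5, inward foreign direct investment in the manufacturing sector 463.9, foreign purchases of equities on the domestic stock exchange 1028.0.)

-2286.1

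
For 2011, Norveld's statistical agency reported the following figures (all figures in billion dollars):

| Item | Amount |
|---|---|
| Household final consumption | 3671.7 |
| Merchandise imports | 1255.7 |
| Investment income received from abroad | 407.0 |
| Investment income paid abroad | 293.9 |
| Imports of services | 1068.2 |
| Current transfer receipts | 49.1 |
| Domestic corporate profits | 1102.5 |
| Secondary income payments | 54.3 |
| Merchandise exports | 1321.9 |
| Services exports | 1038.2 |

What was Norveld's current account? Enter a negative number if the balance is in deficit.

144.1

Goods balance = 1321.9 - 1255.7 = 66.2
Services balance = 1038.2 - 1068.2 = -30.0
Trade balance (goods + services) = 66.2 + (-30.0) = 36.2
Net primary income = 407.0 - 293.9 = 113.1
Net secondary income = 49.1 - 54.3 = -5.2
Current account = 36.2 + 113.1 + (-5.2) = 144.1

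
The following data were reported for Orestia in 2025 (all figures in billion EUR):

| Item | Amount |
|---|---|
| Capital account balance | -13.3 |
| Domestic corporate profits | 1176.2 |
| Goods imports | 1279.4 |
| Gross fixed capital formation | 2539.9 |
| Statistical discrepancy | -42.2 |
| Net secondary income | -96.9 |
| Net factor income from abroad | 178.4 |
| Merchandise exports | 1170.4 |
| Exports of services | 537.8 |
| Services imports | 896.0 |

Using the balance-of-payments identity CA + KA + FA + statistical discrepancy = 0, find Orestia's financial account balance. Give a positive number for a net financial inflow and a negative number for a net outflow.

441.2

Goods balance = 1170.4 - 1279.4 = -109.0
Services balance = 537.8 - 896.0 = -358.2
Trade balance (goods + services) = -109.0 + (-358.2) = -467.2
Net primary income = 178.4
Net secondary income = -96.9
Current account = -467.2 + 178.4 + (-96.9) = -385.7
Financial account = -(-385.7 + (-13.3) + (-42.2)) = 441.2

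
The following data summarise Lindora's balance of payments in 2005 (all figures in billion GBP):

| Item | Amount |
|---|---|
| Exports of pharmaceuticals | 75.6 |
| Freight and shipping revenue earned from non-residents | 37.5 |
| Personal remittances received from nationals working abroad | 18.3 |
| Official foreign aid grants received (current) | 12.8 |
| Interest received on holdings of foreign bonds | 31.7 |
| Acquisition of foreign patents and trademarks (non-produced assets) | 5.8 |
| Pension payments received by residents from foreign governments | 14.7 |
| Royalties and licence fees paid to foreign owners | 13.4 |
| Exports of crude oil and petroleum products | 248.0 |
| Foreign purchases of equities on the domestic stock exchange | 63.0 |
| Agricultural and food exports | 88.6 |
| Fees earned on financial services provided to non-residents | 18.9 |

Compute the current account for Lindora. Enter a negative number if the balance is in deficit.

532.7

Goods: 88.6 + 248.0 + 75.6 = 412.2
Services: 18.9 - 13.4 + 37.5 = 43.0
Primary income: 31.7
Secondary income: 12.8 + 18.3 + 14.7 = 45.8
Current account = 412.2 + 43.0 + 31.7 + 45.8 = 532.7
(Excluded from the current account — capital account: acquisition of foreign patents and trademarks (non-produced assets) 5.8; financial account: foreign purchases of equities on the domestic stock exchange 63.0.)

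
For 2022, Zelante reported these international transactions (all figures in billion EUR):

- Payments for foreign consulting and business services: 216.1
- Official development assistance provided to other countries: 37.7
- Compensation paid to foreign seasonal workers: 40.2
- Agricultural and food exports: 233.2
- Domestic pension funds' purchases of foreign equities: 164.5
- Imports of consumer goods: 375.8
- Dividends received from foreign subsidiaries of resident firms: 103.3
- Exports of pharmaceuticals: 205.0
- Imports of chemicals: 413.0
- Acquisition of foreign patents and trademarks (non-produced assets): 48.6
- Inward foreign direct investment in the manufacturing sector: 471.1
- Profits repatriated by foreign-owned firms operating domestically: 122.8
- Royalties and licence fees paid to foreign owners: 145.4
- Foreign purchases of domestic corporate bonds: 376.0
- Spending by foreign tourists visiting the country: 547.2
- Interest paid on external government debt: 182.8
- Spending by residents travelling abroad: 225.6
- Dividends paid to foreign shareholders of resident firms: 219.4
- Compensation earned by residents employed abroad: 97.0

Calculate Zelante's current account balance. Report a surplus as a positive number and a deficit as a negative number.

-793.1

Goods: 205.0 - 413.0 + 233.2 - 375.8 = -350.6
Services: -225.6 - 145.4 + 547.2 - 216.1 = -39.9
Primary income: -182.8 + 103.3 - 219.4 - 40.2 + 97.0 - 122.8 = -364.9
Secondary income: -37.7
Current account = (-350.6) + (-39.9) + (-364.9) + (-37.7) = -793.1
(Excluded from the current account — financial account: domestic pension funds' purchases of foreign equities 164.5, inward foreign direct investment in the manufacturing sector 471.1, foreign purchases of domestic corporate bonds 376.0; capital account: acquisition of foreign patents and trademarks (non-produced assets) 48.6.)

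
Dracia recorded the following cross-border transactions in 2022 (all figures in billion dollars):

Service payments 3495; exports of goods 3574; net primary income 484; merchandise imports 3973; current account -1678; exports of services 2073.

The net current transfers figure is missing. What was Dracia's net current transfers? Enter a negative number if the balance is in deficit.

Current account = goods balance + services balance + net primary income + net secondary income
Sum of the known components = -1337
Net current transfers = CA - (known components) = -1678 - (-1337) = -341

-341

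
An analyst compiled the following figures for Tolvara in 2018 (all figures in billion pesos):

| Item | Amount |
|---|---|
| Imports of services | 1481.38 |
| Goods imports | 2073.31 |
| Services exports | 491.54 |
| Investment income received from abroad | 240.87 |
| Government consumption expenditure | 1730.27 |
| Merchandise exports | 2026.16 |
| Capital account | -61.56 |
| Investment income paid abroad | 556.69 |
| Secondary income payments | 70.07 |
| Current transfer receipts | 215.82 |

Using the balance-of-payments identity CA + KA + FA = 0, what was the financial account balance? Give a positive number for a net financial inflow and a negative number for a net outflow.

Goods balance = 2026.16 - 2073.31 = -47.15
Services balance = 491.54 - 1481.38 = -989.84
Trade balance (goods + services) = -47.15 + (-989.84) = -1036.99
Net primary income = 240.87 - 556.69 = -315.82
Net secondary income = 215.82 - 70.07 = 145.75
Current account = -1036.99 + (-315.82) + 145.75 = -1207.06
Financial account = -(-1207.06 + (-61.56)) = 1268.62

1268.62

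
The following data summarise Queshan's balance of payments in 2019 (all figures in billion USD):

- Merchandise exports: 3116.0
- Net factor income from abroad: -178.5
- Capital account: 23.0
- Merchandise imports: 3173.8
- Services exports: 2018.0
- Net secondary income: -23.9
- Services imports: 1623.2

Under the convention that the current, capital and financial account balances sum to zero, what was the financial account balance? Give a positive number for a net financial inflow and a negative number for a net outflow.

Goods balance = 3116.0 - 3173.8 = -57.8
Services balance = 2018.0 - 1623.2 = 394.8
Trade balance (goods + services) = -57.8 + 394.8 = 337.0
Net primary income = -178.5
Net secondary income = -23.9
Current account = 337.0 + (-178.5) + (-23.9) = 134.6
Financial account = -(134.6 + 23.0) = -157.6

-157.6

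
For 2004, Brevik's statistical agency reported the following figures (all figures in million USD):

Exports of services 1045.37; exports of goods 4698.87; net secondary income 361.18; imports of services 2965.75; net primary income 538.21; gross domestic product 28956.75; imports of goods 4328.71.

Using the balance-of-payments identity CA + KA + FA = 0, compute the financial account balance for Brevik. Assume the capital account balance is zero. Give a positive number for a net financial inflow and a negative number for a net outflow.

Goods balance = 4698.87 - 4328.71 = 370.16
Services balance = 1045.37 - 2965.75 = -1920.38
Trade balance (goods + services) = 370.16 + (-1920.38) = -1550.22
Net primary income = 538.21
Net secondary income = 361.18
Current account = -1550.22 + 538.21 + 361.18 = -650.83
Financial account = -(-650.83) = 650.83

650.83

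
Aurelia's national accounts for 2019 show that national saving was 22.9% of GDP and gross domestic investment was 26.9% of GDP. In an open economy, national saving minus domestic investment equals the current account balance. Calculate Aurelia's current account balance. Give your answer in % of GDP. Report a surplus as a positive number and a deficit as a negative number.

-4.0

CA = S - I = 22.9 - 26.9 = -4.0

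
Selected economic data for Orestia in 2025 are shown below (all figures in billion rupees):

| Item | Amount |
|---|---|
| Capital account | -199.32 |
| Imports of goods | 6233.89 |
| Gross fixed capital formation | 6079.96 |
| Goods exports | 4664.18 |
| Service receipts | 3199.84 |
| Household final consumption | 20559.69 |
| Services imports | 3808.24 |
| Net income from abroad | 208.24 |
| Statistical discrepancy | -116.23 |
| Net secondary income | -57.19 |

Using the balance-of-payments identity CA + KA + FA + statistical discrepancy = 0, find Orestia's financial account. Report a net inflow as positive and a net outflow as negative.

Goods balance = 4664.18 - 6233.89 = -1569.71
Services balance = 3199.84 - 3808.24 = -608.40
Trade balance (goods + services) = -1569.71 + (-608.40) = -2178.11
Net primary income = 208.24
Net secondary income = -57.19
Current account = -2178.11 + 208.24 + (-57.19) = -2027.06
Financial account = -(-2027.06 + (-199.32) + (-116.23)) = 2342.61

2342.61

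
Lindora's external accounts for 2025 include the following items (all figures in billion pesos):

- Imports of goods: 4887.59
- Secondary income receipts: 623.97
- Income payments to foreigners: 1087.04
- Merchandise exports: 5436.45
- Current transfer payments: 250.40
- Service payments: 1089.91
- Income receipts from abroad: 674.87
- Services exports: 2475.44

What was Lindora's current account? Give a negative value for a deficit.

1895.79

Goods balance = 5436.45 - 4887.59 = 548.86
Services balance = 2475.44 - 1089.91 = 1385.53
Trade balance (goods + services) = 548.86 + 1385.53 = 1934.39
Net primary income = 674.87 - 1087.04 = -412.17
Net secondary income = 623.97 - 250.40 = 373.57
Current account = 1934.39 + (-412.17) + 373.57 = 1895.79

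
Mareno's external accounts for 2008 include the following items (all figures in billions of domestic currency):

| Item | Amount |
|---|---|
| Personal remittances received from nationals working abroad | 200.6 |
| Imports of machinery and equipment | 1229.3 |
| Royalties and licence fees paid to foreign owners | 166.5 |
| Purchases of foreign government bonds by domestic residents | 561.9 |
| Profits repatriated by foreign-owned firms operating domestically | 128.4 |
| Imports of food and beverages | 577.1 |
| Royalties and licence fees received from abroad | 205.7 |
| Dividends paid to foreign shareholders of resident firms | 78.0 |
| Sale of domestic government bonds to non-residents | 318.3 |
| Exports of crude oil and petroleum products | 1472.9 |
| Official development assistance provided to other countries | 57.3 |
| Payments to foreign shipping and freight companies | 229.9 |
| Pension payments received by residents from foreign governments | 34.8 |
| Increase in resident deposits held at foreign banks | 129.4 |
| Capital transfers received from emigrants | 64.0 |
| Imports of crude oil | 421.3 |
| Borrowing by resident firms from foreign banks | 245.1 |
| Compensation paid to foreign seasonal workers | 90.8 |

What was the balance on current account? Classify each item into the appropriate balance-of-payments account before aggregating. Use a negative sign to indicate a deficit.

-1064.6

Goods: -1229.3 - 421.3 - 577.1 + 1472.9 = -754.8
Services: -229.9 + 205.7 - 166.5 = -190.7
Primary income: -78.0 - 90.8 - 128.4 = -297.2
Secondary income: 34.8 - 57.3 + 200.6 = 178.1
Current account = (-754.8) + (-190.7) + (-297.2) + 178.1 = -1064.6
(Excluded from the current account — financial account: purchases of foreign government bonds by domestic residents 561.9, sale of domestic government bonds to non-residents 318.3, increase in resident deposits held at foreign banks 129.4, borrowing by resident firms from foreign banks 245.1; capital account: capital transfers received from emigrants 64.0.)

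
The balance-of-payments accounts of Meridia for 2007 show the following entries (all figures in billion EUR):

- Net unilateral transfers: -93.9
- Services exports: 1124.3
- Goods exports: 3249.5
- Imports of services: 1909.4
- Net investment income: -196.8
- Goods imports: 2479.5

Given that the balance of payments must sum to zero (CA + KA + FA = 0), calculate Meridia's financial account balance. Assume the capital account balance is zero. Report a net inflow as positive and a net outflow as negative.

Goods balance = 3249.5 - 2479.5 = 770.0
Services balance = 1124.3 - 1909.4 = -785.1
Trade balance (goods + services) = 770.0 + (-785.1) = -15.1
Net primary income = -196.8
Net secondary income = -93.9
Current account = -15.1 + (-196.8) + (-93.9) = -305.8
Financial account = -(-305.8) = 305.8

305.8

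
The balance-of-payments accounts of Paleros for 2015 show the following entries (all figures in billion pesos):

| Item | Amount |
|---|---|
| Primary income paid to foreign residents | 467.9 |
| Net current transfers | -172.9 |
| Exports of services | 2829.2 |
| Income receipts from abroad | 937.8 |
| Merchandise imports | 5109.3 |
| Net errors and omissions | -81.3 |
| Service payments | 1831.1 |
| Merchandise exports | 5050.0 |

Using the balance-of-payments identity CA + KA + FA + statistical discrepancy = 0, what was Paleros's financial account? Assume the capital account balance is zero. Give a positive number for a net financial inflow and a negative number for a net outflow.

-1154.5

Goods balance = 5050.0 - 5109.3 = -59.3
Services balance = 2829.2 - 1831.1 = 998.1
Trade balance (goods + services) = -59.3 + 998.1 = 938.8
Net primary income = 937.8 - 467.9 = 469.9
Net secondary income = -172.9
Current account = 938.8 + 469.9 + (-172.9) = 1235.8
Financial account = -(1235.8 + (-81.3)) = -1154.5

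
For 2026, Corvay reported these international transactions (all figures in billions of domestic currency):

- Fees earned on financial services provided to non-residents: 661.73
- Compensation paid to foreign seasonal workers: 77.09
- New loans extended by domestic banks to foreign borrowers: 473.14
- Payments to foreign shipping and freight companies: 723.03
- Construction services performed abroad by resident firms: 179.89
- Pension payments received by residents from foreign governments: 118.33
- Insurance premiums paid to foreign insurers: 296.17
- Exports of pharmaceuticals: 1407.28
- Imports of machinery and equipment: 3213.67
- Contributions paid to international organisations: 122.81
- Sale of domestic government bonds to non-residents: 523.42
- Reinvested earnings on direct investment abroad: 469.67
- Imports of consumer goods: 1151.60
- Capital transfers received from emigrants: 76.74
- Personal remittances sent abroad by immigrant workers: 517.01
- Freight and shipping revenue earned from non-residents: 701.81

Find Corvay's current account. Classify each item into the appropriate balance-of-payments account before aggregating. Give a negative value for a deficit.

-2562.67

Goods: 1407.28 - 3213.67 - 1151.60 = -2957.99
Services: 701.81 - 296.17 + 661.73 + 179.89 - 723.03 = 524.23
Primary income: -77.09 + 469.67 = 392.58
Secondary income: -517.01 - 122.81 + 118.33 = -521.49
Current account = (-2957.99) + 524.23 + 392.58 + (-521.49) = -2562.67
(Excluded from the current account — financial account: new loans extended by domestic banks to foreign borrowers 473.14, sale of domestic government bonds to non-residents 523.42; capital account: capital transfers received from emigrants 76.74.)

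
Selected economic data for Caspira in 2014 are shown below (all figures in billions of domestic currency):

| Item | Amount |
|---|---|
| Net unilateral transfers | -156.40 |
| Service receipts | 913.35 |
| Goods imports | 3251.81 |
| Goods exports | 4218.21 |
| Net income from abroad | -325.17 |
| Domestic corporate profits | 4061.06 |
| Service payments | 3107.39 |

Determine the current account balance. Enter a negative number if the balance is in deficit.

Goods balance = 4218.21 - 3251.81 = 966.40
Services balance = 913.35 - 3107.39 = -2194.04
Trade balance (goods + services) = 966.40 + (-2194.04) = -1227.64
Net primary income = -325.17
Net secondary income = -156.40
Current account = -1227.64 + (-325.17) + (-156.40) = -1709.21

-1709.21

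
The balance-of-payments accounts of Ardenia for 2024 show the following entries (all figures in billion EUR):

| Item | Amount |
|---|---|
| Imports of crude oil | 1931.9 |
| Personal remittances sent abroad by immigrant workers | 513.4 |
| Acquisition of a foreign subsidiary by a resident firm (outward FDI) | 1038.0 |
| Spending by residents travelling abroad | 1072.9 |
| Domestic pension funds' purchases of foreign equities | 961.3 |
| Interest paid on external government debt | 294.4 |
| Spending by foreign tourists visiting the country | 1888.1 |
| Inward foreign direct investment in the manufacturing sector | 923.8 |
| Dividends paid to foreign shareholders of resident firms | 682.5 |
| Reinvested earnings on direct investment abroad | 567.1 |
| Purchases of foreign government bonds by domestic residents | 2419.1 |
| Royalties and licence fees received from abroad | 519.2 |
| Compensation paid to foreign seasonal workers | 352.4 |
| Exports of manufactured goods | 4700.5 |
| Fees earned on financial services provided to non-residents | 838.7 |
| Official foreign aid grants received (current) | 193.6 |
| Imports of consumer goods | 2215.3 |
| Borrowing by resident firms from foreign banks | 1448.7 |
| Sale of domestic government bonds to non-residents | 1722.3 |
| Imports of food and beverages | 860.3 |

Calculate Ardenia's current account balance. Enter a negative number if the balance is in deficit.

Goods: -1931.9 + 4700.5 - 860.3 - 2215.3 = -307.0
Services: 838.7 - 1072.9 + 1888.1 + 519.2 = 2173.1
Primary income: -352.4 - 682.5 + 567.1 - 294.4 = -762.2
Secondary income: -513.4 + 193.6 = -319.8
Current account = (-307.0) + 2173.1 + (-762.2) + (-319.8) = 784.1
(Excluded from the current account — financial account: acquisition of a foreign subsidiary by a resident firm (outward FDI) 1038.0, domestic pension funds' purchases of foreign equities 961.3, inward foreign direct investment in the manufacturing sector 923.8, purchases of foreign government bonds by domestic residents 2419.1, borrowing by resident firms from foreign banks 1448.7, sale of domestic government bonds to non-residents 1722.3.)

784.1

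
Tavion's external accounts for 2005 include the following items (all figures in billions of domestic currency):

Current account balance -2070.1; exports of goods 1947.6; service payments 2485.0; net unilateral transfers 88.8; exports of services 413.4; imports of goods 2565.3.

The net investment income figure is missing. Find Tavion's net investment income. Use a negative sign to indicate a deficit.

530.4

Current account = goods balance + services balance + net primary income + net secondary income
Sum of the known components = -2600.5
Net investment income = CA - (known components) = -2070.1 - (-2600.5) = 530.4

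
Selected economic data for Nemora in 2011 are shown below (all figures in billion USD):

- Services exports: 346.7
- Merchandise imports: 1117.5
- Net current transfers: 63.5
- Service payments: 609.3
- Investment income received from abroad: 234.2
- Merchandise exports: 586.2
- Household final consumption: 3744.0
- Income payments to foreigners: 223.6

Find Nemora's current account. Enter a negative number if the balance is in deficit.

-719.8

Goods balance = 586.2 - 1117.5 = -531.3
Services balance = 346.7 - 609.3 = -262.6
Trade balance (goods + services) = -531.3 + (-262.6) = -793.9
Net primary income = 234.2 - 223.6 = 10.6
Net secondary income = 63.5
Current account = -793.9 + 10.6 + 63.5 = -719.8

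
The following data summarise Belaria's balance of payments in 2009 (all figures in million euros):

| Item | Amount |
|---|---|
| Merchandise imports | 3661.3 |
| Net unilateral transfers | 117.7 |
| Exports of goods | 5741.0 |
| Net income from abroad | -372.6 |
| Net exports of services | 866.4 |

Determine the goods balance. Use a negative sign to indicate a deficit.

Goods balance = 5741.0 - 3661.3 = 2079.7

2079.7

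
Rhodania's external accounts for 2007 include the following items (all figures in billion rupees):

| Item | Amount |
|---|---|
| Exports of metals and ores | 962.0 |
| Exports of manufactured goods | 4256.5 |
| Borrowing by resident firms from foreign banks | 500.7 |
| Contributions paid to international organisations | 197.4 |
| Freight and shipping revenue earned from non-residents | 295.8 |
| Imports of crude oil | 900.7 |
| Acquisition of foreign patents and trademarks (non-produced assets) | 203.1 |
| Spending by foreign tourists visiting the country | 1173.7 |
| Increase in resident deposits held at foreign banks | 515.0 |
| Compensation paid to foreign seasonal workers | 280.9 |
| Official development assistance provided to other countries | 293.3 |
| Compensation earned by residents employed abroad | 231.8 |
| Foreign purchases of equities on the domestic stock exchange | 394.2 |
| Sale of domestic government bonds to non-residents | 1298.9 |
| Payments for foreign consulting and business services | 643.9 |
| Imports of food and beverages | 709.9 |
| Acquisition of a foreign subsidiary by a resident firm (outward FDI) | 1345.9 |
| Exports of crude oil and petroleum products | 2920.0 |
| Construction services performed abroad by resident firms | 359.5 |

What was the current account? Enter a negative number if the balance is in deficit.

Goods: -709.9 + 4256.5 + 962.0 - 900.7 + 2920.0 = 6527.9
Services: -643.9 + 295.8 + 359.5 + 1173.7 = 1185.1
Primary income: -280.9 + 231.8 = -49.1
Secondary income: -293.3 - 197.4 = -490.7
Current account = 6527.9 + 1185.1 + (-49.1) + (-490.7) = 7173.2
(Excluded from the current account — financial account: borrowing by resident firms from foreign banks 500.7, increase in resident deposits held at foreign banks 515.0, foreign purchases of equities on the domestic stock exchange 394.2, sale of domestic government bonds to non-residents 1298.9, acquisition of a foreign subsidiary by a resident firm (outward FDI) 1345.9; capital account: acquisition of foreign patents and trademarks (non-produced assets) 203.1.)

7173.2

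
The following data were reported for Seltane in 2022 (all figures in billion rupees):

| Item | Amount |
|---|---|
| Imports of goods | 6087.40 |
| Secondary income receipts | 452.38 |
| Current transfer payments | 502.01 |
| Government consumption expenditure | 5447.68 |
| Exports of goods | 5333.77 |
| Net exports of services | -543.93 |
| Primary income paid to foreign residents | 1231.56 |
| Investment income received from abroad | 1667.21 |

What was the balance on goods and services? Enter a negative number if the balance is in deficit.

-1297.56

Goods balance = 5333.77 - 6087.40 = -753.63
Services balance = -543.93
Trade balance (goods + services) = -753.63 + (-543.93) = -1297.56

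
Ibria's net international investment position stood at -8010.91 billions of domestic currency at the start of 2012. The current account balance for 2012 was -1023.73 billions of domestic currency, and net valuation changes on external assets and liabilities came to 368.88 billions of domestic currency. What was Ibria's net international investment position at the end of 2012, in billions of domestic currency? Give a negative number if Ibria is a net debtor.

-8665.76

Change in NIIP = current account + net valuation change = -1023.73 + 368.88 = -654.85
End-of-year NIIP = -8010.91 + (-654.85) = -8665.76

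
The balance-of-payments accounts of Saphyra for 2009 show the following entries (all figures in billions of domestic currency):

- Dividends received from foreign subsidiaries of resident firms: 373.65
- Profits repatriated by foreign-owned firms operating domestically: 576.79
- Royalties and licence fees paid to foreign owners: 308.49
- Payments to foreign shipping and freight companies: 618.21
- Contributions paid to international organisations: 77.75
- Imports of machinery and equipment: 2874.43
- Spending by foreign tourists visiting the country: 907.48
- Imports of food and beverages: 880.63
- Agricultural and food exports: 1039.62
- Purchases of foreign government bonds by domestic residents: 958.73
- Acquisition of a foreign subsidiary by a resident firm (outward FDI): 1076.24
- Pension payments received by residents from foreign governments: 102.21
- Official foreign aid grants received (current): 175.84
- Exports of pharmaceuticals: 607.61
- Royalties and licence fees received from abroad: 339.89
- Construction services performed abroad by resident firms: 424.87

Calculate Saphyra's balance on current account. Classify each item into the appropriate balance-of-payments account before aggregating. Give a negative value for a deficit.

Goods: 607.61 - 2874.43 - 880.63 + 1039.62 = -2107.83
Services: 339.89 + 424.87 - 618.21 - 308.49 + 907.48 = 745.54
Primary income: -576.79 + 373.65 = -203.14
Secondary income: -77.75 + 102.21 + 175.84 = 200.30
Current account = (-2107.83) + 745.54 + (-203.14) + 200.30 = -1365.13
(Excluded from the current account — financial account: purchases of foreign government bonds by domestic residents 958.73, acquisition of a foreign subsidiary by a resident firm (outward FDI) 1076.24.)

-1365.13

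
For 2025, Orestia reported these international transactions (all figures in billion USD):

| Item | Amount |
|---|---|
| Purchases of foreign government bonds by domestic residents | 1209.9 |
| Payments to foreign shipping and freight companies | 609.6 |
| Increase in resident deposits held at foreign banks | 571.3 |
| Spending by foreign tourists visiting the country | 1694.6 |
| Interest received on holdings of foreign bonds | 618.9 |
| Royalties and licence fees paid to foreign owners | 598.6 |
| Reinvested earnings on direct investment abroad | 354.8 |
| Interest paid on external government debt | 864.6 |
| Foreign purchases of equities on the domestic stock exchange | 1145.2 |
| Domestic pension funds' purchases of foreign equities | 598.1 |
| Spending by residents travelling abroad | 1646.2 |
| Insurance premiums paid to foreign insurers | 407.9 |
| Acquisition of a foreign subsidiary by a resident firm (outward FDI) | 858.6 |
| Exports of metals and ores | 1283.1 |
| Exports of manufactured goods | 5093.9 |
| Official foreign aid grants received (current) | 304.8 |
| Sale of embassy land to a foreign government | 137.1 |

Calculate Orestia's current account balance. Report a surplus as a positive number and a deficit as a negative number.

5223.2

Goods: 1283.1 + 5093.9 = 6377.0
Services: -407.9 - 1646.2 - 598.6 + 1694.6 - 609.6 = -1567.7
Primary income: 354.8 - 864.6 + 618.9 = 109.1
Secondary income: 304.8
Current account = 6377.0 + (-1567.7) + 109.1 + 304.8 = 5223.2
(Excluded from the current account — financial account: purchases of foreign government bonds by domestic residents 1209.9, increase in resident deposits held at foreign banks 571.3, foreign purchases of equities on the domestic stock exchange 1145.2, domestic pension funds' purchases of foreign equities 598.1, acquisition of a foreign subsidiary by a resident firm (outward FDI) 858.6; capital account: sale of embassy land to a foreign government 137.1.)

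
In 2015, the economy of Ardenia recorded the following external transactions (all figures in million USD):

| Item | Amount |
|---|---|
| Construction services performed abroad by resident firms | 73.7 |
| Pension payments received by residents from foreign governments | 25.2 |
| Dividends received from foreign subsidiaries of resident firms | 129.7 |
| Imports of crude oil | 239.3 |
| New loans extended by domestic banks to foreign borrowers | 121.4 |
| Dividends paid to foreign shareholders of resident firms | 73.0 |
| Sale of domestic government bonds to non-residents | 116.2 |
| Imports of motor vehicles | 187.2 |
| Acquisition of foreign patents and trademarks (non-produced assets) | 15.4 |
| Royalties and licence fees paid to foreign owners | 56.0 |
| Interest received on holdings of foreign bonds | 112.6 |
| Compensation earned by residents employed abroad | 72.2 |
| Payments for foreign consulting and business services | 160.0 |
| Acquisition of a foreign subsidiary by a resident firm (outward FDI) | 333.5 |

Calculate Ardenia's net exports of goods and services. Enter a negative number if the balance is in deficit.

Goods: -239.3 - 187.2 = -426.5
Services: -160.0 - 56.0 + 73.7 = -142.3
Trade balance = -426.5 + (-142.3) = -568.8
(Excluded from the trade balance — secondary income: pension payments received by residents from foreign governments 25.2; primary income: dividends received from foreign subsidiaries of resident firms 129.7, dividends paid to foreign shareholders of resident firms 73.0, interest received on holdings of foreign bonds 112.6, compensation earned by residents employed abroad 72.2; financial account: new loans extended by domestic banks to foreign borrowers 121.4, sale of domestic government bonds to non-residents 116.2, acquisition of a foreign subsidiary by a resident firm (outward FDI) 333.5; capital account: acquisition of foreign patents and trademarks (non-produced assets) 15.4.)

-568.8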